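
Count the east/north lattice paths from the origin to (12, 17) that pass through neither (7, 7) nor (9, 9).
Number of paths = 36965019

Inclusion–exclusion. Total paths: C(29, 12) = 51895935. Through P₁: C(14, 7)·C(15, 5) = 10306296. Through P₂: C(18, 9)·C(11, 3) = 8022300. Since P₁ is strictly southwest of P₂, a monotone path through both must visit P₁ then P₂; paths through both = C(14, 7)·C(4, 2)·C(11, 3) = 3397680. Avoid both = 51895935 − 10306296 − 8022300 + 3397680 = 36965019.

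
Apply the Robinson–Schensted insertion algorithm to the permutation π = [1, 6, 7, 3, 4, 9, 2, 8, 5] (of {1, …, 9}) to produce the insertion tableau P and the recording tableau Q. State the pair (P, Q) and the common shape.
P = [1, 2, 4, 5] / [3, 7, 8] / [6, 9];  Q = [1, 2, 3, 6] / [4, 5, 8] / [7, 9];  common shape = (4, 3, 2)

Row-insert the values π_1, π_2, … into P one at a time, bumping the leftmost entry strictly greater than the inserted value down to the next row. The recording tableau Q records, in position (i, j), the step at which that cell was added to P.
  Insert 1 (step 1): P = [1];  Q = [1]
  Insert 6 (step 2): P = [1, 6];  Q = [1, 2]
  Insert 7 (step 3): P = [1, 6, 7];  Q = [1, 2, 3]
  Insert 3 (step 4): P = [1, 3, 7] / [6];  Q = [1, 2, 3] / [4]
  Insert 4 (step 5): P = [1, 3, 4] / [6, 7];  Q = [1, 2, 3] / [4, 5]
  Insert 9 (step 6): P = [1, 3, 4, 9] / [6, 7];  Q = [1, 2, 3, 6] / [4, 5]
  Insert 2 (step 7): P = [1, 2, 4, 9] / [3, 7] / [6];  Q = [1, 2, 3, 6] / [4, 5] / [7]
  Insert 8 (step 8): P = [1, 2, 4, 8] / [3, 7, 9] / [6];  Q = [1, 2, 3, 6] / [4, 5, 8] / [7]
  Insert 5 (step 9): P = [1, 2, 4, 5] / [3, 7, 8] / [6, 9];  Q = [1, 2, 3, 6] / [4, 5, 8] / [7, 9]
Final shape: (4, 3, 2).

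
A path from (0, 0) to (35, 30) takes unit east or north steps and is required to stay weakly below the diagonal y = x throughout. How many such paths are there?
Number of paths = 501517717545107536

By the reflection principle (André's argument), the number of monotone paths to (35, 30) with n ≤ m that never go above y = x is C(65, 35) − C(65, 36) = 3009106305270645216 − 2507588587725537680 = 501517717545107536.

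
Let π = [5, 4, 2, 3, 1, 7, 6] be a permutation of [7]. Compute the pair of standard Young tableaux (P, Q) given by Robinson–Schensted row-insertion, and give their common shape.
P = [1, 3, 6] / [2, 7] / [4] / [5];  Q = [1, 4, 6] / [2, 7] / [3] / [5];  common shape = (3, 2, 1, 1)

Row-insert the values π_1, π_2, … into P one at a time, bumping the leftmost entry strictly greater than the inserted value down to the next row. The recording tableau Q records, in position (i, j), the step at which that cell was added to P.
  Insert 5 (step 1): P = [5];  Q = [1]
  Insert 4 (step 2): P = [4] / [5];  Q = [1] / [2]
  Insert 2 (step 3): P = [2] / [4] / [5];  Q = [1] / [2] / [3]
  Insert 3 (step 4): P = [2, 3] / [4] / [5];  Q = [1, 4] / [2] / [3]
  Insert 1 (step 5): P = [1, 3] / [2] / [4] / [5];  Q = [1, 4] / [2] / [3] / [5]
  Insert 7 (step 6): P = [1, 3, 7] / [2] / [4] / [5];  Q = [1, 4, 6] / [2] / [3] / [5]
  Insert 6 (step 7): P = [1, 3, 6] / [2, 7] / [4] / [5];  Q = [1, 4, 6] / [2, 7] / [3] / [5]
Final shape: (3, 2, 1, 1).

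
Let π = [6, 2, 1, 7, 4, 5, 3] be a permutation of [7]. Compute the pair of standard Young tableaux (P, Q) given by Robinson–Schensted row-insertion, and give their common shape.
P = [1, 3, 5] / [2, 4] / [6, 7];  Q = [1, 4, 6] / [2, 5] / [3, 7];  common shape = (3, 2, 2)

Row-insert the values π_1, π_2, … into P one at a time, bumping the leftmost entry strictly greater than the inserted value down to the next row. The recording tableau Q records, in position (i, j), the step at which that cell was added to P.
  Insert 6 (step 1): P = [6];  Q = [1]
  Insert 2 (step 2): P = [2] / [6];  Q = [1] / [2]
  Insert 1 (step 3): P = [1] / [2] / [6];  Q = [1] / [2] / [3]
  Insert 7 (step 4): P = [1, 7] / [2] / [6];  Q = [1, 4] / [2] / [3]
  Insert 4 (step 5): P = [1, 4] / [2, 7] / [6];  Q = [1, 4] / [2, 5] / [3]
  Insert 5 (step 6): P = [1, 4, 5] / [2, 7] / [6];  Q = [1, 4, 6] / [2, 5] / [3]
  Insert 3 (step 7): P = [1, 3, 5] / [2, 4] / [6, 7];  Q = [1, 4, 6] / [2, 5] / [3, 7]
Final shape: (3, 2, 2).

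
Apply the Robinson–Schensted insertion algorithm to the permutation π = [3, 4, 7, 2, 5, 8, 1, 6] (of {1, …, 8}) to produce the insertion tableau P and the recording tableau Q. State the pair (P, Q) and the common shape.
P = [1, 4, 5, 6] / [2, 7, 8] / [3];  Q = [1, 2, 3, 6] / [4, 5, 8] / [7];  common shape = (4, 3, 1)

Row-insert the values π_1, π_2, … into P one at a time, bumping the leftmost entry strictly greater than the inserted value down to the next row. The recording tableau Q records, in position (i, j), the step at which that cell was added to P.
  Insert 3 (step 1): P = [3];  Q = [1]
  Insert 4 (step 2): P = [3, 4];  Q = [1, 2]
  Insert 7 (step 3): P = [3, 4, 7];  Q = [1, 2, 3]
  Insert 2 (step 4): P = [2, 4, 7] / [3];  Q = [1, 2, 3] / [4]
  Insert 5 (step 5): P = [2, 4, 5] / [3, 7];  Q = [1, 2, 3] / [4, 5]
  Insert 8 (step 6): P = [2, 4, 5, 8] / [3, 7];  Q = [1, 2, 3, 6] / [4, 5]
  Insert 1 (step 7): P = [1, 4, 5, 8] / [2, 7] / [3];  Q = [1, 2, 3, 6] / [4, 5] / [7]
  Insert 6 (step 8): P = [1, 4, 5, 6] / [2, 7, 8] / [3];  Q = [1, 2, 3, 6] / [4, 5, 8] / [7]
Final shape: (4, 3, 1).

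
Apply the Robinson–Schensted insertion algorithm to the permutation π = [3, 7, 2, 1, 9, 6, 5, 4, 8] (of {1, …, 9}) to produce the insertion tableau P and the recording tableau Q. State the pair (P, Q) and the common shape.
P = [1, 4, 8] / [2, 5, 9] / [3, 6] / [7];  Q = [1, 2, 5] / [3, 6, 9] / [4, 7] / [8];  common shape = (3, 3, 2, 1)

Row-insert the values π_1, π_2, … into P one at a time, bumping the leftmost entry strictly greater than the inserted value down to the next row. The recording tableau Q records, in position (i, j), the step at which that cell was added to P.
  Insert 3 (step 1): P = [3];  Q = [1]
  Insert 7 (step 2): P = [3, 7];  Q = [1, 2]
  Insert 2 (step 3): P = [2, 7] / [3];  Q = [1, 2] / [3]
  Insert 1 (step 4): P = [1, 7] / [2] / [3];  Q = [1, 2] / [3] / [4]
  Insert 9 (step 5): P = [1, 7, 9] / [2] / [3];  Q = [1, 2, 5] / [3] / [4]
  Insert 6 (step 6): P = [1, 6, 9] / [2, 7] / [3];  Q = [1, 2, 5] / [3, 6] / [4]
  Insert 5 (step 7): P = [1, 5, 9] / [2, 6] / [3, 7];  Q = [1, 2, 5] / [3, 6] / [4, 7]
  Insert 4 (step 8): P = [1, 4, 9] / [2, 5] / [3, 6] / [7];  Q = [1, 2, 5] / [3, 6] / [4, 7] / [8]
  Insert 8 (step 9): P = [1, 4, 8] / [2, 5, 9] / [3, 6] / [7];  Q = [1, 2, 5] / [3, 6, 9] / [4, 7] / [8]
Final shape: (3, 3, 2, 1).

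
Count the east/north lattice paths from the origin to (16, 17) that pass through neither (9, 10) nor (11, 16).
Number of paths = 787053948

Inclusion–exclusion. Total paths: C(33, 16) = 1166803110. Through P₁: C(19, 9)·C(14, 7) = 317041296. Through P₂: C(27, 11)·C(6, 5) = 78227370. Since P₁ is strictly southwest of P₂, a monotone path through both must visit P₁ then P₂; paths through both = C(19, 9)·C(8, 2)·C(6, 5) = 15519504. Avoid both = 1166803110 − 317041296 − 78227370 + 15519504 = 787053948.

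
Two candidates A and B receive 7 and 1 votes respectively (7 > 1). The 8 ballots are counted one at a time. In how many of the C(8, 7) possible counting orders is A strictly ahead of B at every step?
Strict-lead orderings = 6

Total orderings of the 8 votes with 7 for A: C(8, 7) = 8. By the Bertrand ballot formula (Cycle Lemma / reflection principle), the number of orderings in which A is strictly ahead of B throughout is (p − q)/(p + q) · C(p + q, p) = (7 − 1)/(7 + 1) · 8 = 6.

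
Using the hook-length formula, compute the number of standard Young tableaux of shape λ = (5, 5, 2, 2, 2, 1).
# SYT of shape (5, 5, 2, 2, 2, 1) = 1361360

Hook-length formula: f^λ = n! / Π hook(c), product over all cells c of the Young diagram. For λ = (5, 5, 2, 2, 2, 1), n = 17 boxes. Hook lengths by row (left-to-right, top-to-bottom): [10, 8, 4, 3, 2]; [9, 7, 3, 2, 1]; [5, 3]; [4, 2]; [3, 1]; [1]. Product of hooks = 261273600. So f^λ = 17! / 261273600 = 355687428096000 / 261273600 = 1361360.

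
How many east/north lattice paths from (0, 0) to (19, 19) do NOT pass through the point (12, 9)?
Number of paths = 29628913160

Total paths from (0, 0) to (19, 19): C(38, 19) = 35345263800. Paths through (12, 9): (paths (0, 0) → (12, 9)) × (paths (12, 9) → (19, 19)) = C(21, 12) · C(17, 7) = 293930 · 19448 = 5716350640. Avoidance count = 35345263800 − 5716350640 = 29628913160.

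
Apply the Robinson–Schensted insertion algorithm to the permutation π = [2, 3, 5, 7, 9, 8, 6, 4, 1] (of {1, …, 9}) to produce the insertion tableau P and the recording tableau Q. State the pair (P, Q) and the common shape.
P = [1, 3, 4, 6, 8] / [2] / [5] / [7] / [9];  Q = [1, 2, 3, 4, 5] / [6] / [7] / [8] / [9];  common shape = (5, 1, 1, 1, 1)

Row-insert the values π_1, π_2, … into P one at a time, bumping the leftmost entry strictly greater than the inserted value down to the next row. The recording tableau Q records, in position (i, j), the step at which that cell was added to P.
  Insert 2 (step 1): P = [2];  Q = [1]
  Insert 3 (step 2): P = [2, 3];  Q = [1, 2]
  Insert 5 (step 3): P = [2, 3, 5];  Q = [1, 2, 3]
  Insert 7 (step 4): P = [2, 3, 5, 7];  Q = [1, 2, 3, 4]
  Insert 9 (step 5): P = [2, 3, 5, 7, 9];  Q = [1, 2, 3, 4, 5]
  Insert 8 (step 6): P = [2, 3, 5, 7, 8] / [9];  Q = [1, 2, 3, 4, 5] / [6]
  Insert 6 (step 7): P = [2, 3, 5, 6, 8] / [7] / [9];  Q = [1, 2, 3, 4, 5] / [6] / [7]
  Insert 4 (step 8): P = [2, 3, 4, 6, 8] / [5] / [7] / [9];  Q = [1, 2, 3, 4, 5] / [6] / [7] / [8]
  Insert 1 (step 9): P = [1, 3, 4, 6, 8] / [2] / [5] / [7] / [9];  Q = [1, 2, 3, 4, 5] / [6] / [7] / [8] / [9]
Final shape: (5, 1, 1, 1, 1).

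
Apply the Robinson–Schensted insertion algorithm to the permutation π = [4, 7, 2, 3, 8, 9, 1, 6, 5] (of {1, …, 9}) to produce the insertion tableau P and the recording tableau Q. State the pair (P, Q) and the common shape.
P = [1, 3, 5, 9] / [2, 6, 8] / [4, 7];  Q = [1, 2, 5, 6] / [3, 4, 8] / [7, 9];  common shape = (4, 3, 2)

Row-insert the values π_1, π_2, … into P one at a time, bumping the leftmost entry strictly greater than the inserted value down to the next row. The recording tableau Q records, in position (i, j), the step at which that cell was added to P.
  Insert 4 (step 1): P = [4];  Q = [1]
  Insert 7 (step 2): P = [4, 7];  Q = [1, 2]
  Insert 2 (step 3): P = [2, 7] / [4];  Q = [1, 2] / [3]
  Insert 3 (step 4): P = [2, 3] / [4, 7];  Q = [1, 2] / [3, 4]
  Insert 8 (step 5): P = [2, 3, 8] / [4, 7];  Q = [1, 2, 5] / [3, 4]
  Insert 9 (step 6): P = [2, 3, 8, 9] / [4, 7];  Q = [1, 2, 5, 6] / [3, 4]
  Insert 1 (step 7): P = [1, 3, 8, 9] / [2, 7] / [4];  Q = [1, 2, 5, 6] / [3, 4] / [7]
  Insert 6 (step 8): P = [1, 3, 6, 9] / [2, 7, 8] / [4];  Q = [1, 2, 5, 6] / [3, 4, 8] / [7]
  Insert 5 (step 9): P = [1, 3, 5, 9] / [2, 6, 8] / [4, 7];  Q = [1, 2, 5, 6] / [3, 4, 8] / [7, 9]
Final shape: (4, 3, 2).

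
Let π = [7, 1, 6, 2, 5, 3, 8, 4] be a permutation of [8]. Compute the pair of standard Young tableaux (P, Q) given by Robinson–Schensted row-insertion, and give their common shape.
P = [1, 2, 3, 4] / [5, 8] / [6] / [7];  Q = [1, 3, 5, 7] / [2, 8] / [4] / [6];  common shape = (4, 2, 1, 1)

Row-insert the values π_1, π_2, … into P one at a time, bumping the leftmost entry strictly greater than the inserted value down to the next row. The recording tableau Q records, in position (i, j), the step at which that cell was added to P.
  Insert 7 (step 1): P = [7];  Q = [1]
  Insert 1 (step 2): P = [1] / [7];  Q = [1] / [2]
  Insert 6 (step 3): P = [1, 6] / [7];  Q = [1, 3] / [2]
  Insert 2 (step 4): P = [1, 2] / [6] / [7];  Q = [1, 3] / [2] / [4]
  Insert 5 (step 5): P = [1, 2, 5] / [6] / [7];  Q = [1, 3, 5] / [2] / [4]
  Insert 3 (step 6): P = [1, 2, 3] / [5] / [6] / [7];  Q = [1, 3, 5] / [2] / [4] / [6]
  Insert 8 (step 7): P = [1, 2, 3, 8] / [5] / [6] / [7];  Q = [1, 3, 5, 7] / [2] / [4] / [6]
  Insert 4 (step 8): P = [1, 2, 3, 4] / [5, 8] / [6] / [7];  Q = [1, 3, 5, 7] / [2, 8] / [4] / [6]
Final shape: (4, 2, 1, 1).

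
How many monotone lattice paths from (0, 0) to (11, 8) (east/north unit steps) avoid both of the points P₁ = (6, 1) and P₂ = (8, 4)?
Number of paths = 55163

Inclusion–exclusion. Total paths: C(19, 11) = 75582. Through P₁: C(7, 6)·C(12, 5) = 5544. Through P₂: C(12, 8)·C(7, 3) = 17325. Since P₁ is strictly southwest of P₂, a monotone path through both must visit P₁ then P₂; paths through both = C(7, 6)·C(5, 2)·C(7, 3) = 2450. Avoid both = 75582 − 5544 − 17325 + 2450 = 55163.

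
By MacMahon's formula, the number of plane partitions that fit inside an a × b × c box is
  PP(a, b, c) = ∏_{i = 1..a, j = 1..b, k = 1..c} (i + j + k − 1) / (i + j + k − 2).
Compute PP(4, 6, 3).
PP(4, 6, 3) = 457380

Evaluate the triple product over i = 1..4, j = 1..6, k = 1..3. The factors are (2/1) · (3/2) · (4/3) · (3/2) · (4/3) · (5/4) · (4/3) · (5/4) · … (72 factors total). The numerators and denominators telescope so the product is an integer; carrying out the multiplication exactly gives PP(4, 6, 3) = 457380.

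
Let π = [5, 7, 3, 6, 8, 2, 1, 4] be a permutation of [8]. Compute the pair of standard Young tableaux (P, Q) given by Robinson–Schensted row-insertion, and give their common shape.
P = [1, 4, 8] / [2, 6] / [3, 7] / [5];  Q = [1, 2, 5] / [3, 4] / [6, 8] / [7];  common shape = (3, 2, 2, 1)

Row-insert the values π_1, π_2, … into P one at a time, bumping the leftmost entry strictly greater than the inserted value down to the next row. The recording tableau Q records, in position (i, j), the step at which that cell was added to P.
  Insert 5 (step 1): P = [5];  Q = [1]
  Insert 7 (step 2): P = [5, 7];  Q = [1, 2]
  Insert 3 (step 3): P = [3, 7] / [5];  Q = [1, 2] / [3]
  Insert 6 (step 4): P = [3, 6] / [5, 7];  Q = [1, 2] / [3, 4]
  Insert 8 (step 5): P = [3, 6, 8] / [5, 7];  Q = [1, 2, 5] / [3, 4]
  Insert 2 (step 6): P = [2, 6, 8] / [3, 7] / [5];  Q = [1, 2, 5] / [3, 4] / [6]
  Insert 1 (step 7): P = [1, 6, 8] / [2, 7] / [3] / [5];  Q = [1, 2, 5] / [3, 4] / [6] / [7]
  Insert 4 (step 8): P = [1, 4, 8] / [2, 6] / [3, 7] / [5];  Q = [1, 2, 5] / [3, 4] / [6, 8] / [7]
Final shape: (3, 2, 2, 1).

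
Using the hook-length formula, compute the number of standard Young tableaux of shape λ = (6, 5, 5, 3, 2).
# SYT of shape (6, 5, 5, 3, 2) = 299304720

Hook-length formula: f^λ = n! / Π hook(c), product over all cells c of the Young diagram. For λ = (6, 5, 5, 3, 2), n = 21 boxes. Hook lengths by row (left-to-right, top-to-bottom): [10, 9, 7, 5, 4, 1]; [8, 7, 5, 3, 2]; [7, 6, 4, 2, 1]; [4, 3, 1]; [2, 1]. Product of hooks = 170698752000. So f^λ = 21! / 170698752000 = 51090942171709440000 / 170698752000 = 299304720.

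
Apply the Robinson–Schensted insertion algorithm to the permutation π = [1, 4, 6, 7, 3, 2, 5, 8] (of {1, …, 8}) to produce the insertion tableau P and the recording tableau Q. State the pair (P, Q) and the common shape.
P = [1, 2, 5, 7, 8] / [3, 6] / [4];  Q = [1, 2, 3, 4, 8] / [5, 7] / [6];  common shape = (5, 2, 1)

Row-insert the values π_1, π_2, … into P one at a time, bumping the leftmost entry strictly greater than the inserted value down to the next row. The recording tableau Q records, in position (i, j), the step at which that cell was added to P.
  Insert 1 (step 1): P = [1];  Q = [1]
  Insert 4 (step 2): P = [1, 4];  Q = [1, 2]
  Insert 6 (step 3): P = [1, 4, 6];  Q = [1, 2, 3]
  Insert 7 (step 4): P = [1, 4, 6, 7];  Q = [1, 2, 3, 4]
  Insert 3 (step 5): P = [1, 3, 6, 7] / [4];  Q = [1, 2, 3, 4] / [5]
  Insert 2 (step 6): P = [1, 2, 6, 7] / [3] / [4];  Q = [1, 2, 3, 4] / [5] / [6]
  Insert 5 (step 7): P = [1, 2, 5, 7] / [3, 6] / [4];  Q = [1, 2, 3, 4] / [5, 7] / [6]
  Insert 8 (step 8): P = [1, 2, 5, 7, 8] / [3, 6] / [4];  Q = [1, 2, 3, 4, 8] / [5, 7] / [6]
Final shape: (5, 2, 1).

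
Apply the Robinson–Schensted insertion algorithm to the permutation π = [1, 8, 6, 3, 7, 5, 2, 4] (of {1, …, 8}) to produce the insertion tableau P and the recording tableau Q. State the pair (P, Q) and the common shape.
P = [1, 2, 4] / [3, 5] / [6, 7] / [8];  Q = [1, 2, 5] / [3, 6] / [4, 8] / [7];  common shape = (3, 2, 2, 1)

Row-insert the values π_1, π_2, … into P one at a time, bumping the leftmost entry strictly greater than the inserted value down to the next row. The recording tableau Q records, in position (i, j), the step at which that cell was added to P.
  Insert 1 (step 1): P = [1];  Q = [1]
  Insert 8 (step 2): P = [1, 8];  Q = [1, 2]
  Insert 6 (step 3): P = [1, 6] / [8];  Q = [1, 2] / [3]
  Insert 3 (step 4): P = [1, 3] / [6] / [8];  Q = [1, 2] / [3] / [4]
  Insert 7 (step 5): P = [1, 3, 7] / [6] / [8];  Q = [1, 2, 5] / [3] / [4]
  Insert 5 (step 6): P = [1, 3, 5] / [6, 7] / [8];  Q = [1, 2, 5] / [3, 6] / [4]
  Insert 2 (step 7): P = [1, 2, 5] / [3, 7] / [6] / [8];  Q = [1, 2, 5] / [3, 6] / [4] / [7]
  Insert 4 (step 8): P = [1, 2, 4] / [3, 5] / [6, 7] / [8];  Q = [1, 2, 5] / [3, 6] / [4, 8] / [7]
Final shape: (3, 2, 2, 1).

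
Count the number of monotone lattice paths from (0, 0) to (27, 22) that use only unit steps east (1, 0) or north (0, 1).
Number of paths = 49699896548176

A monotone lattice path from (0, 0) to (27, 22) consists of 27 east steps and 22 north steps in some order, so it is determined by which 27 of the 49 steps are east. The count is C(49, 27) = 49699896548176.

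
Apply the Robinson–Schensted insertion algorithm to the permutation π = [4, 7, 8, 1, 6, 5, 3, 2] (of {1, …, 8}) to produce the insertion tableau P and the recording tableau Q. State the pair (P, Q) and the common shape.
P = [1, 2, 8] / [3, 5] / [4] / [6] / [7];  Q = [1, 2, 3] / [4, 5] / [6] / [7] / [8];  common shape = (3, 2, 1, 1, 1)

Row-insert the values π_1, π_2, … into P one at a time, bumping the leftmost entry strictly greater than the inserted value down to the next row. The recording tableau Q records, in position (i, j), the step at which that cell was added to P.
  Insert 4 (step 1): P = [4];  Q = [1]
  Insert 7 (step 2): P = [4, 7];  Q = [1, 2]
  Insert 8 (step 3): P = [4, 7, 8];  Q = [1, 2, 3]
  Insert 1 (step 4): P = [1, 7, 8] / [4];  Q = [1, 2, 3] / [4]
  Insert 6 (step 5): P = [1, 6, 8] / [4, 7];  Q = [1, 2, 3] / [4, 5]
  Insert 5 (step 6): P = [1, 5, 8] / [4, 6] / [7];  Q = [1, 2, 3] / [4, 5] / [6]
  Insert 3 (step 7): P = [1, 3, 8] / [4, 5] / [6] / [7];  Q = [1, 2, 3] / [4, 5] / [6] / [7]
  Insert 2 (step 8): P = [1, 2, 8] / [3, 5] / [4] / [6] / [7];  Q = [1, 2, 3] / [4, 5] / [6] / [7] / [8]
Final shape: (3, 2, 1, 1, 1).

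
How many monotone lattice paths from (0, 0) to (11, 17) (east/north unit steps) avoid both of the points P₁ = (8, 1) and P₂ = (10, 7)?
Number of paths = 21254303

Inclusion–exclusion. Total paths: C(28, 11) = 21474180. Through P₁: C(9, 8)·C(19, 3) = 8721. Through P₂: C(17, 10)·C(11, 1) = 213928. Since P₁ is strictly southwest of P₂, a monotone path through both must visit P₁ then P₂; paths through both = C(9, 8)·C(8, 2)·C(11, 1) = 2772. Avoid both = 21474180 − 8721 − 213928 + 2772 = 21254303.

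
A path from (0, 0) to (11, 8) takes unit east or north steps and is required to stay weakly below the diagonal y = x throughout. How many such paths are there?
Number of paths = 25194

By the reflection principle (André's argument), the number of monotone paths to (11, 8) with n ≤ m that never go above y = x is C(19, 11) − C(19, 12) = 75582 − 50388 = 25194.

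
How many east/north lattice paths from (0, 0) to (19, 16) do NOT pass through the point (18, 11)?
Number of paths = 3852345210

Total paths from (0, 0) to (19, 16): C(35, 19) = 4059928950. Paths through (18, 11): (paths (0, 0) → (18, 11)) × (paths (18, 11) → (19, 16)) = C(29, 18) · C(6, 1) = 34597290 · 6 = 207583740. Avoidance count = 4059928950 − 207583740 = 3852345210.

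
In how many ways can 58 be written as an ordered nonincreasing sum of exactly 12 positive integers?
p(58, 12 parts) = 56297

Partitions of n into exactly k parts are in bijection with partitions of n − k into at most k parts (subtract 1 from each part). So p(58, exactly 12) = p(46, parts ≤ 12). Computing via the recurrence p(m, j) = p(m, j−1) + p(m−j, j) gives 56297.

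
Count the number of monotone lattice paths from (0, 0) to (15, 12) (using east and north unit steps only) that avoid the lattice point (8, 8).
Number of paths = 13136760

Total paths from (0, 0) to (15, 12): C(27, 15) = 17383860. Paths through (8, 8): (paths (0, 0) → (8, 8)) × (paths (8, 8) → (15, 12)) = C(16, 8) · C(11, 7) = 12870 · 330 = 4247100. Avoidance count = 17383860 − 4247100 = 13136760.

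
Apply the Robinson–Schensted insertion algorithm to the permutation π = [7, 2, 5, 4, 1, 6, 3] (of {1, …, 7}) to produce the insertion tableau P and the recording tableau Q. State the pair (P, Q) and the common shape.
P = [1, 3, 6] / [2, 4] / [5] / [7];  Q = [1, 3, 6] / [2, 7] / [4] / [5];  common shape = (3, 2, 1, 1)

Row-insert the values π_1, π_2, … into P one at a time, bumping the leftmost entry strictly greater than the inserted value down to the next row. The recording tableau Q records, in position (i, j), the step at which that cell was added to P.
  Insert 7 (step 1): P = [7];  Q = [1]
  Insert 2 (step 2): P = [2] / [7];  Q = [1] / [2]
  Insert 5 (step 3): P = [2, 5] / [7];  Q = [1, 3] / [2]
  Insert 4 (step 4): P = [2, 4] / [5] / [7];  Q = [1, 3] / [2] / [4]
  Insert 1 (step 5): P = [1, 4] / [2] / [5] / [7];  Q = [1, 3] / [2] / [4] / [5]
  Insert 6 (step 6): P = [1, 4, 6] / [2] / [5] / [7];  Q = [1, 3, 6] / [2] / [4] / [5]
  Insert 3 (step 7): P = [1, 3, 6] / [2, 4] / [5] / [7];  Q = [1, 3, 6] / [2, 7] / [4] / [5]
Final shape: (3, 2, 1, 1).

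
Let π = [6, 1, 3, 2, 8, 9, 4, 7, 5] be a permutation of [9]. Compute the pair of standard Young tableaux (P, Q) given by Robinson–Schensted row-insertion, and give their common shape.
P = [1, 2, 4, 5] / [3, 7, 9] / [6, 8];  Q = [1, 3, 5, 6] / [2, 7, 8] / [4, 9];  common shape = (4, 3, 2)

Row-insert the values π_1, π_2, … into P one at a time, bumping the leftmost entry strictly greater than the inserted value down to the next row. The recording tableau Q records, in position (i, j), the step at which that cell was added to P.
  Insert 6 (step 1): P = [6];  Q = [1]
  Insert 1 (step 2): P = [1] / [6];  Q = [1] / [2]
  Insert 3 (step 3): P = [1, 3] / [6];  Q = [1, 3] / [2]
  Insert 2 (step 4): P = [1, 2] / [3] / [6];  Q = [1, 3] / [2] / [4]
  Insert 8 (step 5): P = [1, 2, 8] / [3] / [6];  Q = [1, 3, 5] / [2] / [4]
  Insert 9 (step 6): P = [1, 2, 8, 9] / [3] / [6];  Q = [1, 3, 5, 6] / [2] / [4]
  Insert 4 (step 7): P = [1, 2, 4, 9] / [3, 8] / [6];  Q = [1, 3, 5, 6] / [2, 7] / [4]
  Insert 7 (step 8): P = [1, 2, 4, 7] / [3, 8, 9] / [6];  Q = [1, 3, 5, 6] / [2, 7, 8] / [4]
  Insert 5 (step 9): P = [1, 2, 4, 5] / [3, 7, 9] / [6, 8];  Q = [1, 3, 5, 6] / [2, 7, 8] / [4, 9]
Final shape: (4, 3, 2).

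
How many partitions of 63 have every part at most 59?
p(63, parts ≤ 59) = 1505492

Use the recurrence p(n, m) = p(n, m−1) + p(n−m, m): either the largest part is < m (count p(n, m−1)) or the largest part is exactly m (remove one copy of m, count p(n−m, m)). With p(0, ·) = 1 this gives p(63, parts ≤ 59) = 1505492. (By conjugating Young diagrams, this also counts partitions of 63 into at most 59 parts.)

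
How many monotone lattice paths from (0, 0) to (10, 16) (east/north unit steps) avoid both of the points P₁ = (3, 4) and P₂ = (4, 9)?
Number of paths = 2681575

Inclusion–exclusion. Total paths: C(26, 10) = 5311735. Through P₁: C(7, 3)·C(19, 7) = 1763580. Through P₂: C(13, 4)·C(13, 6) = 1226940. Since P₁ is strictly southwest of P₂, a monotone path through both must visit P₁ then P₂; paths through both = C(7, 3)·C(6, 1)·C(13, 6) = 360360. Avoid both = 5311735 − 1763580 − 1226940 + 360360 = 2681575.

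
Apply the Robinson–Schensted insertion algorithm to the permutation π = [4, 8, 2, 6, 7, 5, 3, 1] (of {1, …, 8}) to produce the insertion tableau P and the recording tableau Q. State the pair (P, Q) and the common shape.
P = [1, 3, 7] / [2, 5] / [4] / [6] / [8];  Q = [1, 2, 5] / [3, 4] / [6] / [7] / [8];  common shape = (3, 2, 1, 1, 1)

Row-insert the values π_1, π_2, … into P one at a time, bumping the leftmost entry strictly greater than the inserted value down to the next row. The recording tableau Q records, in position (i, j), the step at which that cell was added to P.
  Insert 4 (step 1): P = [4];  Q = [1]
  Insert 8 (step 2): P = [4, 8];  Q = [1, 2]
  Insert 2 (step 3): P = [2, 8] / [4];  Q = [1, 2] / [3]
  Insert 6 (step 4): P = [2, 6] / [4, 8];  Q = [1, 2] / [3, 4]
  Insert 7 (step 5): P = [2, 6, 7] / [4, 8];  Q = [1, 2, 5] / [3, 4]
  Insert 5 (step 6): P = [2, 5, 7] / [4, 6] / [8];  Q = [1, 2, 5] / [3, 4] / [6]
  Insert 3 (step 7): P = [2, 3, 7] / [4, 5] / [6] / [8];  Q = [1, 2, 5] / [3, 4] / [6] / [7]
  Insert 1 (step 8): P = [1, 3, 7] / [2, 5] / [4] / [6] / [8];  Q = [1, 2, 5] / [3, 4] / [6] / [7] / [8]
Final shape: (3, 2, 1, 1, 1).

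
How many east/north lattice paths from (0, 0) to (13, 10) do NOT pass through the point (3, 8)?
Number of paths = 1133176

Total paths from (0, 0) to (13, 10): C(23, 13) = 1144066. Paths through (3, 8): (paths (0, 0) → (3, 8)) × (paths (3, 8) → (13, 10)) = C(11, 3) · C(12, 10) = 165 · 66 = 10890. Avoidance count = 1144066 − 10890 = 1133176.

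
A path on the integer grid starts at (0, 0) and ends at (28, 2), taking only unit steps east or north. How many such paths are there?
Number of paths = 435

A monotone lattice path from (0, 0) to (28, 2) consists of 28 east steps and 2 north steps in some order, so it is determined by which 28 of the 30 steps are east. The count is C(30, 28) = 435.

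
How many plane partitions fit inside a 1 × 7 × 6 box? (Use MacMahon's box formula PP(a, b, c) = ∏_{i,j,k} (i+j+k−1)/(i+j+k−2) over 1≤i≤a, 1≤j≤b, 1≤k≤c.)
PP(1, 7, 6) = 1716

Evaluate the triple product over i = 1..1, j = 1..7, k = 1..6. The factors are (2/1) · (3/2) · (4/3) · (5/4) · (6/5) · (7/6) · (3/2) · (4/3) · … (42 factors total). The numerators and denominators telescope so the product is an integer; carrying out the multiplication exactly gives PP(1, 7, 6) = 1716.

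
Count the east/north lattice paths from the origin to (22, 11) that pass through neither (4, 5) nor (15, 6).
Number of paths = 134798040

Inclusion–exclusion. Total paths: C(33, 22) = 193536720. Through P₁: C(9, 4)·C(24, 18) = 16959096. Through P₂: C(21, 15)·C(12, 7) = 42977088. Since P₁ is strictly southwest of P₂, a monotone path through both must visit P₁ then P₂; paths through both = C(9, 4)·C(12, 11)·C(12, 7) = 1197504. Avoid both = 193536720 − 16959096 − 42977088 + 1197504 = 134798040.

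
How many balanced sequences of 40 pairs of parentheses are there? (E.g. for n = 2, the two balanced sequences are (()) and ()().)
C_40 = 2622127042276492108820

These balanced parentheses are counted by the Catalan number C_n = (1/(n + 1)) · C(2n, n). For n = 40: C_40 = (1/41) · C(80, 40) = 107507208733336176461620/41 = 2622127042276492108820.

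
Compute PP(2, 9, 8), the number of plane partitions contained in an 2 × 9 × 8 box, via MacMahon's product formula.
PP(2, 9, 8) = 118195220

Evaluate the triple product over i = 1..2, j = 1..9, k = 1..8. The factors are (2/1) · (3/2) · (4/3) · (5/4) · (6/5) · (7/6) · (8/7) · (9/8) · … (144 factors total). The numerators and denominators telescope so the product is an integer; carrying out the multiplication exactly gives PP(2, 9, 8) = 118195220.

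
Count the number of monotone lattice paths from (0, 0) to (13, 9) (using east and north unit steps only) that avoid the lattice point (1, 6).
Number of paths = 494235

Total paths from (0, 0) to (13, 9): C(22, 13) = 497420. Paths through (1, 6): (paths (0, 0) → (1, 6)) × (paths (1, 6) → (13, 9)) = C(7, 1) · C(15, 12) = 7 · 455 = 3185. Avoidance count = 497420 − 3185 = 494235.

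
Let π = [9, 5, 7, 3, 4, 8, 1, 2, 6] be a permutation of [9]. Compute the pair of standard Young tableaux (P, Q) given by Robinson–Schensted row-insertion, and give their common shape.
P = [1, 2, 6] / [3, 4, 8] / [5, 7] / [9];  Q = [1, 3, 6] / [2, 5, 9] / [4, 8] / [7];  common shape = (3, 3, 2, 1)

Row-insert the values π_1, π_2, … into P one at a time, bumping the leftmost entry strictly greater than the inserted value down to the next row. The recording tableau Q records, in position (i, j), the step at which that cell was added to P.
  Insert 9 (step 1): P = [9];  Q = [1]
  Insert 5 (step 2): P = [5] / [9];  Q = [1] / [2]
  Insert 7 (step 3): P = [5, 7] / [9];  Q = [1, 3] / [2]
  Insert 3 (step 4): P = [3, 7] / [5] / [9];  Q = [1, 3] / [2] / [4]
  Insert 4 (step 5): P = [3, 4] / [5, 7] / [9];  Q = [1, 3] / [2, 5] / [4]
  Insert 8 (step 6): P = [3, 4, 8] / [5, 7] / [9];  Q = [1, 3, 6] / [2, 5] / [4]
  Insert 1 (step 7): P = [1, 4, 8] / [3, 7] / [5] / [9];  Q = [1, 3, 6] / [2, 5] / [4] / [7]
  Insert 2 (step 8): P = [1, 2, 8] / [3, 4] / [5, 7] / [9];  Q = [1, 3, 6] / [2, 5] / [4, 8] / [7]
  Insert 6 (step 9): P = [1, 2, 6] / [3, 4, 8] / [5, 7] / [9];  Q = [1, 3, 6] / [2, 5, 9] / [4, 8] / [7]
Final shape: (3, 3, 2, 1).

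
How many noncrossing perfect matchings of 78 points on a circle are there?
C_39 = 680425371729975800390

These noncrossing handshakes are counted by the Catalan number C_n = (1/(n + 1)) · C(2n, n). For n = 39: C_39 = (1/40) · C(78, 39) = 27217014869199032015600/40 = 680425371729975800390.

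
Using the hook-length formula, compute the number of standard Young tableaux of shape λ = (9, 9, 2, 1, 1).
# SYT of shape (9, 9, 2, 1, 1) = 49244580

Hook-length formula: f^λ = n! / Π hook(c), product over all cells c of the Young diagram. For λ = (9, 9, 2, 1, 1), n = 22 boxes. Hook lengths by row (left-to-right, top-to-bottom): [13, 10, 8, 7, 6, 5, 4, 3, 2]; [12, 9, 7, 6, 5, 4, 3, 2, 1]; [4, 1]; [2]; [1]. Product of hooks = 22824861696000. So f^λ = 22! / 22824861696000 = 1124000727777607680000 / 22824861696000 = 49244580.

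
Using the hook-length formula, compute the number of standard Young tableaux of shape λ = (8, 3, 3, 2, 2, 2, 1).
# SYT of shape (8, 3, 3, 2, 2, 2, 1) = 261891630

Hook-length formula: f^λ = n! / Π hook(c), product over all cells c of the Young diagram. For λ = (8, 3, 3, 2, 2, 2, 1), n = 21 boxes. Hook lengths by row (left-to-right, top-to-bottom): [14, 12, 8, 5, 4, 3, 2, 1]; [8, 6, 2]; [7, 5, 1]; [5, 3]; [4, 2]; [3, 1]; [1]. Product of hooks = 195084288000. So f^λ = 21! / 195084288000 = 51090942171709440000 / 195084288000 = 261891630.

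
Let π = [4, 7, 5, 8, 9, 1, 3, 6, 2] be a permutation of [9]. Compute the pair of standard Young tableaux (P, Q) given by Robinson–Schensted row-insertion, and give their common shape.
P = [1, 2, 6, 9] / [3, 5, 8] / [4] / [7];  Q = [1, 2, 4, 5] / [3, 7, 8] / [6] / [9];  common shape = (4, 3, 1, 1)

Row-insert the values π_1, π_2, … into P one at a time, bumping the leftmost entry strictly greater than the inserted value down to the next row. The recording tableau Q records, in position (i, j), the step at which that cell was added to P.
  Insert 4 (step 1): P = [4];  Q = [1]
  Insert 7 (step 2): P = [4, 7];  Q = [1, 2]
  Insert 5 (step 3): P = [4, 5] / [7];  Q = [1, 2] / [3]
  Insert 8 (step 4): P = [4, 5, 8] / [7];  Q = [1, 2, 4] / [3]
  Insert 9 (step 5): P = [4, 5, 8, 9] / [7];  Q = [1, 2, 4, 5] / [3]
  Insert 1 (step 6): P = [1, 5, 8, 9] / [4] / [7];  Q = [1, 2, 4, 5] / [3] / [6]
  Insert 3 (step 7): P = [1, 3, 8, 9] / [4, 5] / [7];  Q = [1, 2, 4, 5] / [3, 7] / [6]
  Insert 6 (step 8): P = [1, 3, 6, 9] / [4, 5, 8] / [7];  Q = [1, 2, 4, 5] / [3, 7, 8] / [6]
  Insert 2 (step 9): P = [1, 2, 6, 9] / [3, 5, 8] / [4] / [7];  Q = [1, 2, 4, 5] / [3, 7, 8] / [6] / [9]
Final shape: (4, 3, 1, 1).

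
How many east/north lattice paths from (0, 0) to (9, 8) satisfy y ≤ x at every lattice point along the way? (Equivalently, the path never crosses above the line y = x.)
Number of paths = 4862

By the reflection principle (André's argument), the number of monotone paths to (9, 8) with n ≤ m that never go above y = x is C(17, 9) − C(17, 10) = 24310 − 19448 = 4862.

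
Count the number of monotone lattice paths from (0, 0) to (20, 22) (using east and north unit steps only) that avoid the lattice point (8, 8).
Number of paths = 389497008420

Total paths from (0, 0) to (20, 22): C(42, 20) = 513791607420. Paths through (8, 8): (paths (0, 0) → (8, 8)) × (paths (8, 8) → (20, 22)) = C(16, 8) · C(26, 12) = 12870 · 9657700 = 124294599000. Avoidance count = 513791607420 − 124294599000 = 389497008420.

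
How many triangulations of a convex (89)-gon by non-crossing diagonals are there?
C_87 = 16435314834665426797069144960762886143367590394940

These polygon triangulations are counted by the Catalan number C_n = (1/(n + 1)) · C(2n, n). For n = 87: C_87 = (1/88) · C(174, 87) = 1446307705450557558142084756547133980616347954754720/88 = 16435314834665426797069144960762886143367590394940.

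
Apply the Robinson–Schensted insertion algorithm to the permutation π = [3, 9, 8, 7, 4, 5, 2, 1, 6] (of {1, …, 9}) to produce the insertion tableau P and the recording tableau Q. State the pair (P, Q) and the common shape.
P = [1, 4, 5, 6] / [2] / [3] / [7] / [8] / [9];  Q = [1, 2, 6, 9] / [3] / [4] / [5] / [7] / [8];  common shape = (4, 1, 1, 1, 1, 1)

Row-insert the values π_1, π_2, … into P one at a time, bumping the leftmost entry strictly greater than the inserted value down to the next row. The recording tableau Q records, in position (i, j), the step at which that cell was added to P.
  Insert 3 (step 1): P = [3];  Q = [1]
  Insert 9 (step 2): P = [3, 9];  Q = [1, 2]
  Insert 8 (step 3): P = [3, 8] / [9];  Q = [1, 2] / [3]
  Insert 7 (step 4): P = [3, 7] / [8] / [9];  Q = [1, 2] / [3] / [4]
  Insert 4 (step 5): P = [3, 4] / [7] / [8] / [9];  Q = [1, 2] / [3] / [4] / [5]
  Insert 5 (step 6): P = [3, 4, 5] / [7] / [8] / [9];  Q = [1, 2, 6] / [3] / [4] / [5]
  Insert 2 (step 7): P = [2, 4, 5] / [3] / [7] / [8] / [9];  Q = [1, 2, 6] / [3] / [4] / [5] / [7]
  Insert 1 (step 8): P = [1, 4, 5] / [2] / [3] / [7] / [8] / [9];  Q = [1, 2, 6] / [3] / [4] / [5] / [7] / [8]
  Insert 6 (step 9): P = [1, 4, 5, 6] / [2] / [3] / [7] / [8] / [9];  Q = [1, 2, 6, 9] / [3] / [4] / [5] / [7] / [8]
Final shape: (4, 1, 1, 1, 1, 1).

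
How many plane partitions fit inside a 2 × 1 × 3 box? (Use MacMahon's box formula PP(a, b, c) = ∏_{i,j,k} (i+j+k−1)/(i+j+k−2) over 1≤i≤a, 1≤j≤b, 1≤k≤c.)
PP(2, 1, 3) = 10

Evaluate the triple product over i = 1..2, j = 1..1, k = 1..3. The factors are (2/1) · (3/2) · (4/3) · (3/2) · (4/3) · (5/4). The numerators and denominators telescope so the product is an integer; carrying out the multiplication exactly gives PP(2, 1, 3) = 10.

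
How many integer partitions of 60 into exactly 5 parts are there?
p(60, 5 parts) = 5260

Partitions of n into exactly k parts are in bijection with partitions of n − k into at most k parts (subtract 1 from each part). So p(60, exactly 5) = p(55, parts ≤ 5). Computing via the recurrence p(m, j) = p(m, j−1) + p(m−j, j) gives 5260.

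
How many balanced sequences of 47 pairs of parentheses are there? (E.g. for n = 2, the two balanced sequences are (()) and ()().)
C_47 = 33868773757191046886429490

These balanced parentheses are counted by the Catalan number C_n = (1/(n + 1)) · C(2n, n). For n = 47: C_47 = (1/48) · C(94, 47) = 1625701140345170250548615520/48 = 33868773757191046886429490.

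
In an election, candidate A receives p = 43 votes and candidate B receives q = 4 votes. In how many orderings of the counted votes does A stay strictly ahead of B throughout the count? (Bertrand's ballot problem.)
Strict-lead orderings = 148005

Total orderings of the 47 votes with 43 for A: C(47, 43) = 178365. By the Bertrand ballot formula (Cycle Lemma / reflection principle), the number of orderings in which A is strictly ahead of B throughout is (p − q)/(p + q) · C(p + q, p) = (43 − 4)/(43 + 4) · 178365 = 148005.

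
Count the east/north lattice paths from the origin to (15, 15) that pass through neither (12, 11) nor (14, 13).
Number of paths = 71957294

Inclusion–exclusion. Total paths: C(30, 15) = 155117520. Through P₁: C(23, 12)·C(7, 3) = 47322730. Through P₂: C(27, 14)·C(3, 1) = 60174900. Since P₁ is strictly southwest of P₂, a monotone path through both must visit P₁ then P₂; paths through both = C(23, 12)·C(4, 2)·C(3, 1) = 24337404. Avoid both = 155117520 − 47322730 − 60174900 + 24337404 = 71957294.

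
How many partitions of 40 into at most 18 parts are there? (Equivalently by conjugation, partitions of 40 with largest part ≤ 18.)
p(40, parts ≤ 18) = 33834

Use the recurrence p(n, m) = p(n, m−1) + p(n−m, m): either the largest part is < m (count p(n, m−1)) or the largest part is exactly m (remove one copy of m, count p(n−m, m)). With p(0, ·) = 1 this gives p(40, parts ≤ 18) = 33834. (By conjugating Young diagrams, this also counts partitions of 40 into at most 18 parts.)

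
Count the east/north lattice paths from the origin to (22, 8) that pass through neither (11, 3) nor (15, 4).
Number of paths = 3584493

Inclusion–exclusion. Total paths: C(30, 22) = 5852925. Through P₁: C(14, 11)·C(16, 11) = 1589952. Through P₂: C(19, 15)·C(11, 7) = 1279080. Since P₁ is strictly southwest of P₂, a monotone path through both must visit P₁ then P₂; paths through both = C(14, 11)·C(5, 4)·C(11, 7) = 600600. Avoid both = 5852925 − 1589952 − 1279080 + 600600 = 3584493.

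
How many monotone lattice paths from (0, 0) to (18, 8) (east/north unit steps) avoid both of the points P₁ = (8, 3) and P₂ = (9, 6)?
Number of paths = 827805

Inclusion–exclusion. Total paths: C(26, 18) = 1562275. Through P₁: C(11, 8)·C(15, 10) = 495495. Through P₂: C(15, 9)·C(11, 9) = 275275. Since P₁ is strictly southwest of P₂, a monotone path through both must visit P₁ then P₂; paths through both = C(11, 8)·C(4, 1)·C(11, 9) = 36300. Avoid both = 1562275 − 495495 − 275275 + 36300 = 827805.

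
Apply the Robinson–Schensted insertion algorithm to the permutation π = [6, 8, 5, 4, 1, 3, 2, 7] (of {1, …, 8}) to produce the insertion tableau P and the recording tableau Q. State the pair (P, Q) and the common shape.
P = [1, 2, 7] / [3, 8] / [4] / [5] / [6];  Q = [1, 2, 8] / [3, 6] / [4] / [5] / [7];  common shape = (3, 2, 1, 1, 1)

Row-insert the values π_1, π_2, … into P one at a time, bumping the leftmost entry strictly greater than the inserted value down to the next row. The recording tableau Q records, in position (i, j), the step at which that cell was added to P.
  Insert 6 (step 1): P = [6];  Q = [1]
  Insert 8 (step 2): P = [6, 8];  Q = [1, 2]
  Insert 5 (step 3): P = [5, 8] / [6];  Q = [1, 2] / [3]
  Insert 4 (step 4): P = [4, 8] / [5] / [6];  Q = [1, 2] / [3] / [4]
  Insert 1 (step 5): P = [1, 8] / [4] / [5] / [6];  Q = [1, 2] / [3] / [4] / [5]
  Insert 3 (step 6): P = [1, 3] / [4, 8] / [5] / [6];  Q = [1, 2] / [3, 6] / [4] / [5]
  Insert 2 (step 7): P = [1, 2] / [3, 8] / [4] / [5] / [6];  Q = [1, 2] / [3, 6] / [4] / [5] / [7]
  Insert 7 (step 8): P = [1, 2, 7] / [3, 8] / [4] / [5] / [6];  Q = [1, 2, 8] / [3, 6] / [4] / [5] / [7]
Final shape: (3, 2, 1, 1, 1).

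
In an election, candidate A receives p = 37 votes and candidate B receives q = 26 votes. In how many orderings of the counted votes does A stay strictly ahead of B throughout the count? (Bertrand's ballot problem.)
Strict-lead orderings = 62363884575190737

Total orderings of the 63 votes with 37 for A: C(63, 37) = 357174975294274221. By the Bertrand ballot formula (Cycle Lemma / reflection principle), the number of orderings in which A is strictly ahead of B throughout is (p − q)/(p + q) · C(p + q, p) = (37 − 26)/(37 + 26) · 357174975294274221 = 62363884575190737.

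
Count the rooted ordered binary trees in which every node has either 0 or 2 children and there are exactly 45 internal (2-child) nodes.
C_45 = 2257117854077248073253720

These full binary trees are counted by the Catalan number C_n = (1/(n + 1)) · C(2n, n). For n = 45: C_45 = (1/46) · C(90, 45) = 103827421287553411369671120/46 = 2257117854077248073253720.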